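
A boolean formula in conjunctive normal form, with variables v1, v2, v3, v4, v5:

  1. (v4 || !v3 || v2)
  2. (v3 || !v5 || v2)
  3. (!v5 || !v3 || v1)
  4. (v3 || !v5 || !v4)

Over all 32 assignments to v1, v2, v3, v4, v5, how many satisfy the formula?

19

Split on v3, then v5.
  v3=T, v5=T: remaining (v1,v2,v4) ∈ {(T,F,T); (T,T,F); (T,T,T)} — 3.
  v3=T, v5=F: v1 free; 3 ways for (v2,v4) × 2^1 = 6.
  v3=F, v5=T: remaining (v1,v2,v4) ∈ {(F,T,F); (T,T,F)} — 2.
  v3=F, v5=F: v1, v2, v4 free → 2^3 = 8.
Total: 3 + 6 + 2 + 8 = 19.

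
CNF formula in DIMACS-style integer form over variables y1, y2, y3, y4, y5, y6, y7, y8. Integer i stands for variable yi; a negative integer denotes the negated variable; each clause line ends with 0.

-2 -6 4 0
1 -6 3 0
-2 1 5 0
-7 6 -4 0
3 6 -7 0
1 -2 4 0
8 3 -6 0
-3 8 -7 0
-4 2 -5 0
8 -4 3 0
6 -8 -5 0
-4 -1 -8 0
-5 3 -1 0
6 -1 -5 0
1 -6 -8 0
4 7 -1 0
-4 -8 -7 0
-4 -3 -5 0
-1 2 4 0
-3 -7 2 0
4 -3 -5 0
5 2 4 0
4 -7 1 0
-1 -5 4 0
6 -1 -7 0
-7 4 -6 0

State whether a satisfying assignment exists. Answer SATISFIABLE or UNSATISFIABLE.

SATISFIABLE

Branch on y1: take y1 = True.
Branch on y2: take y2 = True.
Set y3 = True and propagate.
For the remaining variables, y4 = True, y5 = False, y6 = False, y7 = False, y8 = False works.
Every clause has at least one true literal under this assignment.
So y1=True, y2=True, y3=True, y4=True, y5=False, y6=False, y7=False, y8=False is a satisfying assignment.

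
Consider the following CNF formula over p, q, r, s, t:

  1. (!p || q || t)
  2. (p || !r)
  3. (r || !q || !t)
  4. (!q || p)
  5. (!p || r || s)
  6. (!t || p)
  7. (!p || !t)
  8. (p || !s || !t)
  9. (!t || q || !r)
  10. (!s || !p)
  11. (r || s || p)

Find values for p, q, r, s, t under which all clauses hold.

Set p = True and propagate.
  then t is forced to False.
  then q is forced to True.
  then s is forced to False.
  then r is forced to True.
Every clause has at least one true literal under this assignment.

p=1, q=1, r=1, s=0, t=0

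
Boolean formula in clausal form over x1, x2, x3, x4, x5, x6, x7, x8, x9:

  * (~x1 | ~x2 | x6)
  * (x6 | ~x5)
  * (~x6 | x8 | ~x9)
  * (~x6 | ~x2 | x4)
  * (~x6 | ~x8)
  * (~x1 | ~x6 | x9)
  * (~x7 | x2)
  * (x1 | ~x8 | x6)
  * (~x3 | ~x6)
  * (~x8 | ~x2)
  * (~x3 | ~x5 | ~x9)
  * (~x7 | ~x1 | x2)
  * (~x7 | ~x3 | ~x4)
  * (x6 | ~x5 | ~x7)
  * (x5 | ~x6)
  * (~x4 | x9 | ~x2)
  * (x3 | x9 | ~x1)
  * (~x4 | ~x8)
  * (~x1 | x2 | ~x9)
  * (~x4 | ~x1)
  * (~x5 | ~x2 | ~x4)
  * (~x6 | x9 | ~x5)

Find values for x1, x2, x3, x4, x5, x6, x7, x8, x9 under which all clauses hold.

x1=F, x2=T, x3=T, x4=T, x5=F, x6=F, x7=F, x8=F, x9=T

Check each clause:
  1. (~x1 | x6 | ~x2) — ~x1 is true.
  2. (~x5 | x6) — ~x5 is true.
  3. (~x6 | ~x9 | x8) — ~x6 is true.
  4. (~x6 | ~x2 | x4) — ~x6 is true.
  5. (~x6 | ~x8) — ~x8 is true.
  6. (~x6 | ~x1 | x9) — x9 is true.
  7. (~x7 | x2) — ~x7 is true.
  8. (~x8 | x6 | x1) — ~x8 is true.
  9. (~x6 | ~x3) — ~x6 is true.
  10. (~x2 | ~x8) — ~x8 is true.
  11. (~x9 | ~x3 | ~x5) — ~x5 is true.
  12. (~x1 | x2 | ~x7) — ~x7 is true.
  13. (~x7 | ~x4 | ~x3) — ~x7 is true.
  14. (x6 | ~x5 | ~x7) — ~x7 is true.
  15. (x5 | ~x6) — ~x6 is true.
  16. (~x4 | x9 | ~x2) — x9 is true.
  17. (x9 | ~x1 | x3) — x9 is true.
  18. (~x8 | ~x4) — ~x8 is true.
  19. (~x9 | x2 | ~x1) — x2 is true.
  20. (~x4 | ~x1) — ~x1 is true.
  21. (~x4 | ~x5 | ~x2) — ~x5 is true.
  22. (~x6 | x9 | ~x5) — x9 is true.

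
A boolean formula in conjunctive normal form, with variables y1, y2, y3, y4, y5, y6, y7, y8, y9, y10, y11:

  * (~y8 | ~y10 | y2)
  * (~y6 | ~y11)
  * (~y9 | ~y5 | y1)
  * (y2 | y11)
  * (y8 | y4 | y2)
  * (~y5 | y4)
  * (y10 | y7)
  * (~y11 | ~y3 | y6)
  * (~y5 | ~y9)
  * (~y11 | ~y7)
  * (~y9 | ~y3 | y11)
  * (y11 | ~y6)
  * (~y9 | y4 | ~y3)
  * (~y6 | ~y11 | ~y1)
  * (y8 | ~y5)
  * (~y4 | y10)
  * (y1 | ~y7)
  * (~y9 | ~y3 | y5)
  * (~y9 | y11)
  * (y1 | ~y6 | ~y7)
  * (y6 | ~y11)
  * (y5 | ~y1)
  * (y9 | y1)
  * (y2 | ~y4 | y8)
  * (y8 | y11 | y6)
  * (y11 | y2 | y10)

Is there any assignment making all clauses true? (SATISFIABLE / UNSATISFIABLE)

y2 occurs only positively in the remaining clauses — set y2 = True.
Branch on y1: take y1 = True.
  then y5 is forced to True.
  then y4 is forced to True.
  then y9 is forced to False.
  then y8 is forced to True.
  then y10 is forced to True.
Try y3 = True.
Try y6 = False.
  then y11 is forced to False.
y7 is now unconstrained; take y7 = False.
Every clause has at least one true literal under this assignment.
So y1 = T, y2 = T, y3 = T, y4 = T, y5 = T, y6 = F, y7 = F, y8 = T, y9 = F, y10 = T, y11 = F is a satisfying assignment.

SATISFIABLE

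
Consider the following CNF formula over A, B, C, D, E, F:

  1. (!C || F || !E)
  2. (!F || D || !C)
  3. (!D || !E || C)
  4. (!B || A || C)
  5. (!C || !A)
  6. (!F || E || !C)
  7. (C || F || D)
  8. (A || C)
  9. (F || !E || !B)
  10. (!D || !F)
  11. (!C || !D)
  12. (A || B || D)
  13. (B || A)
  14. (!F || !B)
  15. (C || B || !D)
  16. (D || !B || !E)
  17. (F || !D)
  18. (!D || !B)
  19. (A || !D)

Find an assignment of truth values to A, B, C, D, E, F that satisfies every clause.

A=False, B=True, C=True, D=False, E=False, F=False

Check each clause:
  1. (!E || !C || F) — !E is true.
  2. (D || !F || !C) — !F is true.
  3. (C || !D || !E) — C is true.
  4. (C || A || !B) — C is true.
  5. (!A || !C) — !A is true.
  6. (E || !C || !F) — !F is true.
  7. (D || C || F) — C is true.
  8. (A || C) — C is true.
  9. (F || !E || !B) — !E is true.
  10. (!D || !F) — !F is true.
  11. (!D || !C) — !D is true.
  12. (A || D || B) — B is true.
  13. (B || A) — B is true.
  14. (!B || !F) — !F is true.
  15. (B || C || !D) — B is true.
  16. (!B || D || !E) — !E is true.
  17. (F || !D) — !D is true.
  18. (!D || !B) — !D is true.
  19. (!D || A) — !D is true.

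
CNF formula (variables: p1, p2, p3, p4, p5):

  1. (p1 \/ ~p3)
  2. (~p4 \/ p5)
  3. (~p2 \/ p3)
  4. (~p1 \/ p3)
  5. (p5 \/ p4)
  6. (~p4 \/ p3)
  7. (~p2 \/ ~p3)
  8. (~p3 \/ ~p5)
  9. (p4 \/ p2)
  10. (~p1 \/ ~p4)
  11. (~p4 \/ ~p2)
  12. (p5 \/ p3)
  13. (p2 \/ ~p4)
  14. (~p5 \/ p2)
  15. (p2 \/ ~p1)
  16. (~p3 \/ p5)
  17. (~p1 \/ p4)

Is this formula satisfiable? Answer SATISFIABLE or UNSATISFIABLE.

UNSATISFIABLE

p3 = True:
  propagation gives p1=True, p2=False; an empty clause results — contradiction.
p3 = False:
  propagation gives p2=False, p1=False, p4=False; an empty clause results — contradiction.
Every branch closes, so no satisfying assignment exists.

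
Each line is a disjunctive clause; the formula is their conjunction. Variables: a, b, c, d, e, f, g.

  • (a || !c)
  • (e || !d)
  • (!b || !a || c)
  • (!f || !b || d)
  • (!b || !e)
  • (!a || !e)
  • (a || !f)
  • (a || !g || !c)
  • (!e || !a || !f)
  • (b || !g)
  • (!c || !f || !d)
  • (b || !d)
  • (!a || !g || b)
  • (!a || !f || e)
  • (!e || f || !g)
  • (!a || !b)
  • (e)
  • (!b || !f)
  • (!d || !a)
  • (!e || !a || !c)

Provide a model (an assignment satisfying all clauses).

a=False, b=False, c=False, d=False, e=True, f=False, g=False

Unit propagation: (e) forces e = True.
(!b) is a unit clause, so b = False.
The clause (!a) is unit: a must be False.
(!c) is a unit clause, so c = False.
(!f) is a unit clause, so f = False.
The clause (!g) is unit: g must be False.
Unit propagation: (!d) forces d = False.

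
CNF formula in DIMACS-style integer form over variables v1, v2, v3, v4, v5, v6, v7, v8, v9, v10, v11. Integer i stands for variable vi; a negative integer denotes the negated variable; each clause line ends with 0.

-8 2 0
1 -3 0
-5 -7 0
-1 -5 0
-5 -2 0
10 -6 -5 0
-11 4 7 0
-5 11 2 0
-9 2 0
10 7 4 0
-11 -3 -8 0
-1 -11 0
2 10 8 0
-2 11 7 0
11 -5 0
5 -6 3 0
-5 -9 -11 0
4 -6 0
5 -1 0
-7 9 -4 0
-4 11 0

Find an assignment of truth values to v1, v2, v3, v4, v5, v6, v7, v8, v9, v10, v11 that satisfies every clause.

v1=False, v2=False, v3=False, v4=True, v5=True, v6=True, v7=False, v8=False, v9=False, v10=True, v11=True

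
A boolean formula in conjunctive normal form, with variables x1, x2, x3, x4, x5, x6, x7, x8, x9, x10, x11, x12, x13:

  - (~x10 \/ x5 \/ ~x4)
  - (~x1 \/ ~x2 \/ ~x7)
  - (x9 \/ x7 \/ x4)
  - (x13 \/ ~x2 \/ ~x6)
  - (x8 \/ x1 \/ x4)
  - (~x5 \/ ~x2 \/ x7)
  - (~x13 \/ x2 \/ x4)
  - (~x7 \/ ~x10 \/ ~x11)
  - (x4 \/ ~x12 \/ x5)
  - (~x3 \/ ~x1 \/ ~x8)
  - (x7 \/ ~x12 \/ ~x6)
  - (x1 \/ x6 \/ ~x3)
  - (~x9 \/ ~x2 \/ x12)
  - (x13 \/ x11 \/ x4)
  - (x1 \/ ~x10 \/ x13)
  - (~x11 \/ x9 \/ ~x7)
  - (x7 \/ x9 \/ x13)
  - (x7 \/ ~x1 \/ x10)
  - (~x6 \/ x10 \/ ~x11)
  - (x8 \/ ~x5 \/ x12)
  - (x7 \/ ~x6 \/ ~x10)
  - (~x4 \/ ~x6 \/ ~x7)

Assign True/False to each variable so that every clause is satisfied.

x1 = 0  x2 = 0  x3 = 0  x4 = 1  x5 = 1  x6 = 0  x7 = 1  x8 = 0  x9 = 1  x10 = 0  x11 = 0  x12 = 1  x13 = 1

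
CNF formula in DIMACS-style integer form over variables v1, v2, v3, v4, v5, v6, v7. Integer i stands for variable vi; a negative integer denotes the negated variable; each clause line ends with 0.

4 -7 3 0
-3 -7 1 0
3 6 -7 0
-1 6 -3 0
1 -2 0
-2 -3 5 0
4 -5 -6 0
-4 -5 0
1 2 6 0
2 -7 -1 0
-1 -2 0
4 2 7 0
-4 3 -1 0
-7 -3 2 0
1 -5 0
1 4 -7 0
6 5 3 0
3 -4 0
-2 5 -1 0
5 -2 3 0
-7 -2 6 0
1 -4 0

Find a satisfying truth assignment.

v1=T  v2=F  v3=T  v4=T  v5=F  v6=T  v7=F

Branch on v1: take v1 = True.
  then v2 is forced to False.
  then v7 is forced to False.
  then v4 is forced to True.
  then v5 is forced to False.
  then v3 is forced to True.
  then v6 is forced to True.
Every clause has at least one true literal under this assignment.
Check each clause:
  1. (v3 || v4 || !v7) — !v7 is true.
  2. (v1 || !v7 || !v3) — !v7 is true.
  3. (v3 || v6 || !v7) — !v7 is true.
  4. (v6 || !v1 || !v3) — v6 is true.
  5. (v1 || !v2) — v1 is true.
  6. (!v3 || v5 || !v2) — !v2 is true.
  7. (!v5 || v4 || !v6) — !v5 is true.
  8. (!v4 || !v5) — !v5 is true.
  9. (v6 || v1 || v2) — v1 is true.
  10. (!v7 || !v1 || v2) — !v7 is true.
  11. (!v2 || !v1) — !v2 is true.
  12. (v2 || v4 || v7) — v4 is true.
  13. (!v1 || v3 || !v4) — v3 is true.
  14. (!v3 || !v7 || v2) — !v7 is true.
  15. (v1 || !v5) — v1 is true.
  16. (v1 || v4 || !v7) — v1 is true.
  17. (v6 || v5 || v3) — v3 is true.
  18. (!v4 || v3) — v3 is true.
  19. (!v1 || v5 || !v2) — !v2 is true.
  20. (v5 || v3 || !v2) — v3 is true.
  21. (v6 || !v2 || !v7) — !v7 is true.
  22. (!v4 || v1) — v1 is true.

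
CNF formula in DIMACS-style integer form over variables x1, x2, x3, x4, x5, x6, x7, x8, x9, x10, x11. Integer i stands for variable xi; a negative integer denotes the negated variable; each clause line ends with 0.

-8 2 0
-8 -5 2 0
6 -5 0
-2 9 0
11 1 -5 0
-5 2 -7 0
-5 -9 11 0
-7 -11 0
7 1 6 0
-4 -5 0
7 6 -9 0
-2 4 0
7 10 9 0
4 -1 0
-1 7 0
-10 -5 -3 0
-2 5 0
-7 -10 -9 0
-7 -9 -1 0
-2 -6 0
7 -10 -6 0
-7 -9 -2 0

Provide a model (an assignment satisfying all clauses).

x1 = 0, x2 = 0, x3 = 0, x4 = 1, x5 = 0, x6 = 0, x7 = 1, x8 = 0, x9 = 0, x10 = 0, x11 = 0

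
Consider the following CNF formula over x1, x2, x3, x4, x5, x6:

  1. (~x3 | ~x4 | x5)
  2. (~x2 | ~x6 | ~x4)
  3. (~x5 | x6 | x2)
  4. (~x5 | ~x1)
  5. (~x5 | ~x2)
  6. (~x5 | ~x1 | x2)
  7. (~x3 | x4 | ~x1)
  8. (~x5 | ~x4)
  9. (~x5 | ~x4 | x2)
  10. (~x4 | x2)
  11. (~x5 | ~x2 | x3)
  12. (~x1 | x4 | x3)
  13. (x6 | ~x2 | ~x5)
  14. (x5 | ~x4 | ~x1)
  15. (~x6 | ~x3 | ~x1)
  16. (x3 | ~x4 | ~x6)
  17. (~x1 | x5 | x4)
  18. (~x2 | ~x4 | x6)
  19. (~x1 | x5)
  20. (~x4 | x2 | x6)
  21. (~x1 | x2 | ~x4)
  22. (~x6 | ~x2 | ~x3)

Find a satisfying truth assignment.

x1=0, x2=0, x3=1, x4=0, x5=0, x6=1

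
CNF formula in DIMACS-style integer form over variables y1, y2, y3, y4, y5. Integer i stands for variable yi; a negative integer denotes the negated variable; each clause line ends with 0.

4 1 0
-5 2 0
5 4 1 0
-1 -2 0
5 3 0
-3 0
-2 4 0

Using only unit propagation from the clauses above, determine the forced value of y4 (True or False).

(¬y3) is a unit clause: y3 = False.
In (y3 ∨ y5), y3 is now false; y5 must hold, so y5 = True.
In (y2 ∨ ¬y5), ¬y5 is now false; y2 must hold, so y2 = True.
From (¬y1 ∨ ¬y2) and y2 = True: y1 = False.
(y1 ∨ y4): since y1 = False, the clause reduces to (y4). y4 = True.

True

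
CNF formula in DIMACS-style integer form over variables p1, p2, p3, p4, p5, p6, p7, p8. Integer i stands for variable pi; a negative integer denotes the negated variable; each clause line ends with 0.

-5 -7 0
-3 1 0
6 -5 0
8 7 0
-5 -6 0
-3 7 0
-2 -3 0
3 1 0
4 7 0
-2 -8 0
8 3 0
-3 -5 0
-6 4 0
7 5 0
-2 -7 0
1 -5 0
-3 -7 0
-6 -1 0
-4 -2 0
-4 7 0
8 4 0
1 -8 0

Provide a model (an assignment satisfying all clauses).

p1=1  p2=0  p3=0  p4=1  p5=0  p6=0  p7=1  p8=1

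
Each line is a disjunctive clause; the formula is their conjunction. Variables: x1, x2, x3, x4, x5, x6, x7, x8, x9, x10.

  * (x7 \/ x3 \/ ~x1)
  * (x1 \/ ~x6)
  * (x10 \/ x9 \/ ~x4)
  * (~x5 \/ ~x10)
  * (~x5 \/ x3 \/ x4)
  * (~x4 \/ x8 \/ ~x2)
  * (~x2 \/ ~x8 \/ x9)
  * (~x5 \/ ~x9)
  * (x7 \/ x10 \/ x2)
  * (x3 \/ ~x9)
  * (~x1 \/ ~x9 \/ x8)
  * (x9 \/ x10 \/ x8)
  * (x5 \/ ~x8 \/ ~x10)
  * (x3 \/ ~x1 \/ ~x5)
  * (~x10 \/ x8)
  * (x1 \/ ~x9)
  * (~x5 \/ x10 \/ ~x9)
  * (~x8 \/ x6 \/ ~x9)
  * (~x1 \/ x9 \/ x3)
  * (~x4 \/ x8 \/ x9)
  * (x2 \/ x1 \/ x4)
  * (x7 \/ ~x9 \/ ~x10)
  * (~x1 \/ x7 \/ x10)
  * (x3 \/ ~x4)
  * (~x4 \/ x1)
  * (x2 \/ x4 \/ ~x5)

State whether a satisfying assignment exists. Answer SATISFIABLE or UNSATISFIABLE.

x3 occurs only positively in the remaining clauses — set x3 = True.
Pure literal: x7 appears only positively; assign x7 = True.
Set x1 = True and propagate.
Try x2 = False.
Branch on x4: take x4 = False.
  then x5 is forced to False.
For the remaining variables, x6 = True, x8 = True, x9 = False, x10 = False works.
Every clause has at least one true literal under this assignment.
So x1=T, x2=F, x3=T, x4=F, x5=F, x6=T, x7=T, x8=T, x9=F, x10=F is a satisfying assignment.

SATISFIABLE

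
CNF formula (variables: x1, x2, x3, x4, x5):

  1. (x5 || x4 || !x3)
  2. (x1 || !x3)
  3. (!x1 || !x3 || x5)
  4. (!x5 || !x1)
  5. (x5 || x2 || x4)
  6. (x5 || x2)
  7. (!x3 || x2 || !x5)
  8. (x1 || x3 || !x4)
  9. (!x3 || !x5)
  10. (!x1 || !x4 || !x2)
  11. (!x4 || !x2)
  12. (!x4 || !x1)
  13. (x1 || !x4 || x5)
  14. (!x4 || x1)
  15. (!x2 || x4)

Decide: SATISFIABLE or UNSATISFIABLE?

Try x1 = False.
  then x3 is forced to False.
  then x4 is forced to False.
  then x2 is forced to False.
  then x5 is forced to True.
So x1 = False, x2 = False, x3 = False, x4 = False, x5 = True is a satisfying assignment.

SATISFIABLE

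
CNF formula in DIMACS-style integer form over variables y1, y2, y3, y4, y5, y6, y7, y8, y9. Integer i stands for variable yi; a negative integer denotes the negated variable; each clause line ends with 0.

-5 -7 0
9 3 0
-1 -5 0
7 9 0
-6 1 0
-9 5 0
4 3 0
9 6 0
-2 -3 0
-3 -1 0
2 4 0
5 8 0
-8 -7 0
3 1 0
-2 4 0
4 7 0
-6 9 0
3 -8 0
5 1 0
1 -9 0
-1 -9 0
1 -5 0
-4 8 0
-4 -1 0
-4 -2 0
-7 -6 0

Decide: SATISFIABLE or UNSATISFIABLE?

UNSATISFIABLE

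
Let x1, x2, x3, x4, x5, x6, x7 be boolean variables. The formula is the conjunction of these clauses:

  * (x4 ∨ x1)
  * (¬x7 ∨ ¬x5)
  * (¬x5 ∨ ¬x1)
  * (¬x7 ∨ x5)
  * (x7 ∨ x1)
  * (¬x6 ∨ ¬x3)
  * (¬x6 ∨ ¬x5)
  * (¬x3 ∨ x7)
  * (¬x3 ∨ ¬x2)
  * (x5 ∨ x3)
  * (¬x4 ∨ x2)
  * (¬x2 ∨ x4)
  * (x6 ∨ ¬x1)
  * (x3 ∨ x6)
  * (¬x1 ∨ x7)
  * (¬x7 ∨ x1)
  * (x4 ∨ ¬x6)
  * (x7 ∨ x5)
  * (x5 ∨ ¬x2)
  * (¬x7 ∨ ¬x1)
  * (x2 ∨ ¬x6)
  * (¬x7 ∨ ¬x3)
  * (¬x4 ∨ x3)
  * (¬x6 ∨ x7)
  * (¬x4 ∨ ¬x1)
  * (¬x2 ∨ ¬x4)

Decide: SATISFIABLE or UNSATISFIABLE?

UNSATISFIABLE

x7 = True:
  propagation gives x5=False; an empty clause results — contradiction.
x7 = False:
  propagation gives x1=True; an empty clause results — contradiction.
Every branch closes, so no satisfying assignment exists.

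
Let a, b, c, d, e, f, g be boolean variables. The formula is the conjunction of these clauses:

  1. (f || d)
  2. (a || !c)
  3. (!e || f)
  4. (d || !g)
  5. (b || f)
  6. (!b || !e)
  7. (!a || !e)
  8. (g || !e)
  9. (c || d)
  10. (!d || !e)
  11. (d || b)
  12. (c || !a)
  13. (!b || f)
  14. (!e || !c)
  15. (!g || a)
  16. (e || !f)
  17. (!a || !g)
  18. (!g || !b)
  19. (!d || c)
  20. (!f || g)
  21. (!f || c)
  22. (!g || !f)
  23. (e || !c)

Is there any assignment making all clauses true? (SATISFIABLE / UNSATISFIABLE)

UNSATISFIABLE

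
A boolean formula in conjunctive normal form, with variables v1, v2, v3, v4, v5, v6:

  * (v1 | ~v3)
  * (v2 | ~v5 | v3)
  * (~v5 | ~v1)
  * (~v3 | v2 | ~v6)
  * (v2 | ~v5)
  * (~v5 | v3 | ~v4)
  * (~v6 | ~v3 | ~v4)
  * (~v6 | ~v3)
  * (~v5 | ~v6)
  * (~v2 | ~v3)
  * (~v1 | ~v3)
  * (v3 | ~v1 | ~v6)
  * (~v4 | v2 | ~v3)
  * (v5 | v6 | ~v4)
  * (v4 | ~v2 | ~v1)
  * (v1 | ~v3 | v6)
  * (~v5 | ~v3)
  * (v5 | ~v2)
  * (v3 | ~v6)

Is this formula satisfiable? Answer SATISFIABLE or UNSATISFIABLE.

SATISFIABLE

Set v1 = True and propagate.
  then v5 is forced to False.
  then v3 is forced to False.
  then v6 is forced to False.
  then v4 is forced to False.
  then v2 is forced to False.
So v1=T, v2=F, v3=F, v4=F, v5=F, v6=F is a satisfying assignment.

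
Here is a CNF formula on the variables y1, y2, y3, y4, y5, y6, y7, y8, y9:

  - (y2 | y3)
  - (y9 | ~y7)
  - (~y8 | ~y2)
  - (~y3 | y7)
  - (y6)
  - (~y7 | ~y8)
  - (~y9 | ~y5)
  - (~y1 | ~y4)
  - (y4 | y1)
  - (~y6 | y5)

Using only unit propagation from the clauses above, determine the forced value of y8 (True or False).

False

(y6) stands alone — y6 = True.
In (y5 | ~y6), ~y6 is now false; y5 must hold, so y5 = True.
In (~y9 | ~y5), ~y5 is now false; ~y9 must hold, so y9 = False.
From (~y7 | y9) and y9 = False: y7 = False.
(~y3 | y7) with y7 = False leaves only ~y3, so y3 = False.
(y2 | y3) with y3 = False leaves only y2, so y2 = True.
(~y8 | ~y2) with y2 = True leaves only ~y8, so y8 = False.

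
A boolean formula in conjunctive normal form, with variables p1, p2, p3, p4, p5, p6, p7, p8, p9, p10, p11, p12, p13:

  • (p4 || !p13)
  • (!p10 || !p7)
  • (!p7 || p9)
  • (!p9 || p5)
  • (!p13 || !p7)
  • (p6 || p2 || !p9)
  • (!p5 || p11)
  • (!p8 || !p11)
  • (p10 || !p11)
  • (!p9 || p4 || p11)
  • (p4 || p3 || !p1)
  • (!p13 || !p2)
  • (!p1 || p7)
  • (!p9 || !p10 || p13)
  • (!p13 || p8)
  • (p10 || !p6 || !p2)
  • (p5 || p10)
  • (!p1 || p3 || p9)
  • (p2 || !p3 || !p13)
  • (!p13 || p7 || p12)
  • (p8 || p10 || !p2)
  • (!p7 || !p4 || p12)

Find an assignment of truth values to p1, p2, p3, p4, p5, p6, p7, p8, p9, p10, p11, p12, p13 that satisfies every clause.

p1 = 0, p2 = 0, p3 = 1, p4 = 0, p5 = 0, p6 = 0, p7 = 0, p8 = 1, p9 = 0, p10 = 1, p11 = 0, p12 = 1, p13 = 0

Check each clause:
  1. (p4 || !p13) — !p13 is true.
  2. (!p7 || !p10) — !p7 is true.
  3. (p9 || !p7) — !p7 is true.
  4. (!p9 || p5) — !p9 is true.
  5. (!p13 || !p7) — !p7 is true.
  6. (p6 || !p9 || p2) — !p9 is true.
  7. (!p5 || p11) — !p5 is true.
  8. (!p11 || !p8) — !p11 is true.
  9. (p10 || !p11) — p10 is true.
  10. (p11 || p4 || !p9) — !p9 is true.
  11. (p4 || !p1 || p3) — p3 is true.
  12. (!p2 || !p13) — !p13 is true.
  13. (!p1 || p7) — !p1 is true.
  14. (!p9 || !p10 || p13) — !p9 is true.
  15. (p8 || !p13) — p8 is true.
  16. (!p6 || p10 || !p2) — !p6 is true.
  17. (p10 || p5) — p10 is true.
  18. (p9 || p3 || !p1) — p3 is true.
  19. (p2 || !p3 || !p13) — !p13 is true.
  20. (p7 || !p13 || p12) — !p13 is true.
  21. (!p2 || p8 || p10) — p8 is true.
  22. (!p4 || !p7 || p12) — !p7 is true.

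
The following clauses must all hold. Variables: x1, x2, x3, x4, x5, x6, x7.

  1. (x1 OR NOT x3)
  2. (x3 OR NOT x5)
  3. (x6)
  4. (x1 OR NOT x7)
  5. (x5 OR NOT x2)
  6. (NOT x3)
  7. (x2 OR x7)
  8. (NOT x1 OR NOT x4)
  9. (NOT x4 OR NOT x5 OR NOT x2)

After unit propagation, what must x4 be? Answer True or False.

False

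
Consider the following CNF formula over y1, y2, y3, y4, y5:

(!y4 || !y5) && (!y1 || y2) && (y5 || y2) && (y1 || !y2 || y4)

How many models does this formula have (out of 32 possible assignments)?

10

Split on y2, then y1.
  y2=T, y1=T: y3 free; 3 ways for (y4,y5) × 2^1 = 6.
  y2=T, y1=F: remaining (y3,y4,y5) ∈ {(F,T,F); (T,T,F)} — 2.
  y2=F, y1=T: a clause becomes empty — 0.
  y2=F, y1=F: remaining (y3,y4,y5) ∈ {(F,F,T); (T,F,T)} — 2.
Total: 6 + 2 + 0 + 2 = 10.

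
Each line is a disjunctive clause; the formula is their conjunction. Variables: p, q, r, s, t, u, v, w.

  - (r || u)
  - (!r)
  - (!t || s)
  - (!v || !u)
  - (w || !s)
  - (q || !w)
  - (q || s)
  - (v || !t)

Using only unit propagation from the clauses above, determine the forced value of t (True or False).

False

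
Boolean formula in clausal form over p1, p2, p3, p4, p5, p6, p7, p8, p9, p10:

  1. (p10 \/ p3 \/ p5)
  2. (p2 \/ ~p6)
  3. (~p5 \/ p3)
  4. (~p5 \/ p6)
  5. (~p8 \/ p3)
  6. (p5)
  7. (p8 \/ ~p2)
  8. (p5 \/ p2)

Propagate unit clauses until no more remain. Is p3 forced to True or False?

True

Unit clause (p5) sets p5 = True.
(~p5 \/ p3): since p5 = True, the clause reduces to (p3). p3 = True.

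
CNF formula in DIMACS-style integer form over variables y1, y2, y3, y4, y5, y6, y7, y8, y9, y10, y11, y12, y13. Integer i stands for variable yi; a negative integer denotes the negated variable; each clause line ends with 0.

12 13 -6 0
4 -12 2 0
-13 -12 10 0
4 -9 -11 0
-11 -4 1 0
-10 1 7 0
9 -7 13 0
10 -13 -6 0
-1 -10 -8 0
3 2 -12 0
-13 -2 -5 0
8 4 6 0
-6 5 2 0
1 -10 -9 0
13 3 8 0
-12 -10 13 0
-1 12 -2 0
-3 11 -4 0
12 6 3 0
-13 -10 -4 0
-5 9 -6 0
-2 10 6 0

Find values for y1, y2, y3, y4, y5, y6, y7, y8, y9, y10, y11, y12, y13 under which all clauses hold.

y1=False, y2=False, y3=True, y4=False, y5=False, y6=False, y7=False, y8=True, y9=True, y10=False, y11=False, y12=False, y13=True

Check each clause:
  1. (y12 OR y13 OR NOT y6) — NOT y6 is true.
  2. (y4 OR y2 OR NOT y12) — NOT y12 is true.
  3. (y10 OR NOT y12 OR NOT y13) — NOT y12 is true.
  4. (NOT y11 OR NOT y9 OR y4) — NOT y11 is true.
  5. (NOT y4 OR y1 OR NOT y11) — NOT y4 is true.
  6. (y7 OR NOT y10 OR y1) — NOT y10 is true.
  7. (NOT y7 OR y9 OR y13) — y9 is true.
  8. (NOT y13 OR NOT y6 OR y10) — NOT y6 is true.
  9. (NOT y1 OR NOT y10 OR NOT y8) — NOT y10 is true.
  10. (y3 OR y2 OR NOT y12) — y3 is true.
  11. (NOT y13 OR NOT y5 OR NOT y2) — NOT y2 is true.
  12. (y6 OR y8 OR y4) — y8 is true.
  13. (NOT y6 OR y2 OR y5) — NOT y6 is true.
  14. (NOT y9 OR NOT y10 OR y1) — NOT y10 is true.
  15. (y3 OR y8 OR y13) — y8 is true.
  16. (NOT y12 OR y13 OR NOT y10) — NOT y12 is true.
  17. (y12 OR NOT y1 OR NOT y2) — NOT y1 is true.
  18. (NOT y4 OR NOT y3 OR y11) — NOT y4 is true.
  19. (y6 OR y3 OR y12) — y3 is true.
  20. (NOT y4 OR NOT y10 OR NOT y13) — NOT y4 is true.
  21. (y9 OR NOT y6 OR NOT y5) — y9 is true.
  22. (NOT y2 OR y6 OR y10) — NOT y2 is true.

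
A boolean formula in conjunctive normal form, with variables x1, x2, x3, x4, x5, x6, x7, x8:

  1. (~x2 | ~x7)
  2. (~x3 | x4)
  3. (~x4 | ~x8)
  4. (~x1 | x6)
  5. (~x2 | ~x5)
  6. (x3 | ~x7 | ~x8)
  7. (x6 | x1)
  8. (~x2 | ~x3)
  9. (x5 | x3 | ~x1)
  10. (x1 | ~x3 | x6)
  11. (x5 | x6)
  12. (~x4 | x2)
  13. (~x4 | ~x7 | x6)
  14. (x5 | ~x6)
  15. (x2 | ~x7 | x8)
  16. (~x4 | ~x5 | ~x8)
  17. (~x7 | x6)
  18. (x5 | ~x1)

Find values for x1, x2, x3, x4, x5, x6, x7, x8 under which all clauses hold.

x1=True, x2=False, x3=False, x4=False, x5=True, x6=True, x7=False, x8=False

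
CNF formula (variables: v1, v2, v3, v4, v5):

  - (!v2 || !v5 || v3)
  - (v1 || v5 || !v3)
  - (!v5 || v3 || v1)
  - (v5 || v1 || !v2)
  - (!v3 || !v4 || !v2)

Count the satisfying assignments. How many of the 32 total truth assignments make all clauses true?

17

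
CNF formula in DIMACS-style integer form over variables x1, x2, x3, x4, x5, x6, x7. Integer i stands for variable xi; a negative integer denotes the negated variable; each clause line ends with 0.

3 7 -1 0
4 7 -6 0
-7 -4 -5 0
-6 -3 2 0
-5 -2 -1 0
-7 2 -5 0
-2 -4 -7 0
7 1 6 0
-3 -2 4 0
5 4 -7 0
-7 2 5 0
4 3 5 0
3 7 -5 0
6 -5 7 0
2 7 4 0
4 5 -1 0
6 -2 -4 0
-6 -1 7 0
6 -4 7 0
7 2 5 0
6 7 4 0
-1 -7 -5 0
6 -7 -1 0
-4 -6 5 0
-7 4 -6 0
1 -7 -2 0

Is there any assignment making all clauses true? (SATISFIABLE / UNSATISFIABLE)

SATISFIABLE

Branch on x1: take x1 = False.
For the remaining variables, x2 = True, x3 = True, x4 = True, x5 = True, x6 = True, x7 = False works.
Every clause has at least one true literal under this assignment.
So x1 = F, x2 = T, x3 = T, x4 = T, x5 = T, x6 = T, x7 = F is a satisfying assignment.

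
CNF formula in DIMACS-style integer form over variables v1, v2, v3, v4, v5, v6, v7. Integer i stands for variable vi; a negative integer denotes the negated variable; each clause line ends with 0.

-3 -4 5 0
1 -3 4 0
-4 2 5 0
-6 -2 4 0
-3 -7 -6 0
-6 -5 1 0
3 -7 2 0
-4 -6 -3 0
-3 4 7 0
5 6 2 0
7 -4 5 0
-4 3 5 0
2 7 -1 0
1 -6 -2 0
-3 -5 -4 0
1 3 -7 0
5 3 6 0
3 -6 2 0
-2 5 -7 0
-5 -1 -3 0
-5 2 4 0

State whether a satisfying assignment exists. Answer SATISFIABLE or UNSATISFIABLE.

SATISFIABLE

Set v1 = True and propagate.
The remaining clauses are satisfied by v2 = True, v3 = False, v4 = True, v5 = True, v6 = False, v7 = True.
So v1=T  v2=T  v3=F  v4=T  v5=T  v6=F  v7=T is a satisfying assignment.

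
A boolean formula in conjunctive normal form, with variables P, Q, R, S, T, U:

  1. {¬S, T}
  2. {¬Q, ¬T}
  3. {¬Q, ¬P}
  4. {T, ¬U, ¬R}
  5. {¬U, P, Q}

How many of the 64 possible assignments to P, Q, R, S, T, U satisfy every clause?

20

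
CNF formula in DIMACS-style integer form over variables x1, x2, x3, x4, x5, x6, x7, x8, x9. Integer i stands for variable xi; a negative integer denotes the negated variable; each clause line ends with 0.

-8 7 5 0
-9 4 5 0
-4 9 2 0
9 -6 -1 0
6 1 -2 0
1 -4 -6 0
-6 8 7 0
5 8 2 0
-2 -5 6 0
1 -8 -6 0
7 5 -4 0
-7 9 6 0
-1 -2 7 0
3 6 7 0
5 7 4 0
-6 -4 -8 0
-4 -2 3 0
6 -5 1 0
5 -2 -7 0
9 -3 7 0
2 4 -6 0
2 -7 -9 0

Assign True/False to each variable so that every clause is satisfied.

x1=False, x2=True, x3=False, x4=False, x5=True, x6=True, x7=True, x8=False, x9=True

Check each clause:
  1. {x5, x7, ¬x8} — ¬x8 is true.
  2. {x5, x4, ¬x9} — x5 is true.
  3. {¬x4, x2, x9} — x9 is true.
  4. {x9, ¬x6, ¬x1} — x9 is true.
  5. {x6, ¬x2, x1} — x6 is true.
  6. {¬x6, x1, ¬x4} — ¬x4 is true.
  7. {x7, x8, ¬x6} — x7 is true.
  8. {x8, x2, x5} — x2 is true.
  9. {x6, ¬x5, ¬x2} — x6 is true.
  10. {¬x8, x1, ¬x6} — ¬x8 is true.
  11. {x7, x5, ¬x4} — ¬x4 is true.
  12. {x9, x6, ¬x7} — x9 is true.
  13. {¬x2, x7, ¬x1} — ¬x1 is true.
  14. {x3, x7, x6} — x6 is true.
  15. {x5, x4, x7} — x5 is true.
  16. {¬x8, ¬x6, ¬x4} — ¬x8 is true.
  17. {¬x4, x3, ¬x2} — ¬x4 is true.
  18. {¬x5, x1, x6} — x6 is true.
  19. {¬x7, ¬x2, x5} — x5 is true.
  20. {x9, x7, ¬x3} — x9 is true.
  21. {x4, ¬x6, x2} — x2 is true.
  22. {x2, ¬x7, ¬x9} — x2 is true.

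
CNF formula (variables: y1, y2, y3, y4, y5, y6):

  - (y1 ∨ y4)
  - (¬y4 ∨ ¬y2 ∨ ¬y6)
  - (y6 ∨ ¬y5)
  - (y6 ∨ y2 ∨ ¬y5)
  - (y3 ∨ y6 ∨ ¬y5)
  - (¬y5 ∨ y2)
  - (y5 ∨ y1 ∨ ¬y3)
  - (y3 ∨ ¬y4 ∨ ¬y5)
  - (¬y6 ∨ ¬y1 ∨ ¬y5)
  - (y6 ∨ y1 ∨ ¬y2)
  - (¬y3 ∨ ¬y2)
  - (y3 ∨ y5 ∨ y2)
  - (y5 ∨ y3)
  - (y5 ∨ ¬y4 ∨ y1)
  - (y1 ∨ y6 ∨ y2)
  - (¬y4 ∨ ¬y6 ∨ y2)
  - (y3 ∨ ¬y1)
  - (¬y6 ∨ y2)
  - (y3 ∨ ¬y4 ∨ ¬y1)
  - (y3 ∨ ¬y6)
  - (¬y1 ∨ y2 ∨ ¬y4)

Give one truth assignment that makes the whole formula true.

Set y1 = True and propagate.
  then y3 is forced to True.
  then y2 is forced to False.
  then y5 is forced to False.
  then y6 is forced to False.
  then y4 is forced to False.
Every clause has at least one true literal under this assignment.
Check each clause:
  1. (y1 ∨ y4) — y1 is true.
  2. (¬y6 ∨ ¬y4 ∨ ¬y2) — ¬y6 is true.
  3. (¬y5 ∨ y6) — ¬y5 is true.
  4. (¬y5 ∨ y2 ∨ y6) — ¬y5 is true.
  5. (¬y5 ∨ y6 ∨ y3) — y3 is true.
  6. (y2 ∨ ¬y5) — ¬y5 is true.
  7. (y1 ∨ y5 ∨ ¬y3) — y1 is true.
  8. (y3 ∨ ¬y4 ∨ ¬y5) — y3 is true.
  9. (¬y5 ∨ ¬y6 ∨ ¬y1) — ¬y6 is true.
  10. (y6 ∨ ¬y2 ∨ y1) — y1 is true.
  11. (¬y2 ∨ ¬y3) — ¬y2 is true.
  12. (y3 ∨ y2 ∨ y5) — y3 is true.
  13. (y3 ∨ y5) — y3 is true.
  14. (y1 ∨ y5 ∨ ¬y4) — y1 is true.
  15. (y1 ∨ y6 ∨ y2) — y1 is true.
  16. (¬y6 ∨ ¬y4 ∨ y2) — ¬y6 is true.
  17. (y3 ∨ ¬y1) — y3 is true.
  18. (y2 ∨ ¬y6) — ¬y6 is true.
  19. (¬y4 ∨ ¬y1 ∨ y3) — y3 is true.
  20. (y3 ∨ ¬y6) — ¬y6 is true.
  21. (¬y4 ∨ ¬y1 ∨ y2) — ¬y4 is true.

y1 = T, y2 = F, y3 = T, y4 = F, y5 = F, y6 = F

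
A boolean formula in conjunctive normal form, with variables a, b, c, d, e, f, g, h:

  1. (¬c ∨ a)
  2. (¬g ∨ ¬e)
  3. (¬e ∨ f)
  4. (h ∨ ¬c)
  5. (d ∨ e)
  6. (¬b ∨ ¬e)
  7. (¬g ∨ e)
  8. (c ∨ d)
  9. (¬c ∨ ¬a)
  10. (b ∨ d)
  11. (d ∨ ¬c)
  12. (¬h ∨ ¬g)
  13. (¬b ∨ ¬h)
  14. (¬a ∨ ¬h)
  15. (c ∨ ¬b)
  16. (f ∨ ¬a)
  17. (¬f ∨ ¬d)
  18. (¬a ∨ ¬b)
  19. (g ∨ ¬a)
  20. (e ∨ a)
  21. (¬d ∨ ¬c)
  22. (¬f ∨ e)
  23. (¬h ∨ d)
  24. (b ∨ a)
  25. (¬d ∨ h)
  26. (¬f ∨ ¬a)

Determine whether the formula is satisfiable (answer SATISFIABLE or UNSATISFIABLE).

UNSATISFIABLE

a = True:
  propagation gives c=False, d=True, h=False; an empty clause results — contradiction.
a = False:
  propagation gives c=False, d=True, b=False; an empty clause results — contradiction.
Every branch closes, so no satisfying assignment exists.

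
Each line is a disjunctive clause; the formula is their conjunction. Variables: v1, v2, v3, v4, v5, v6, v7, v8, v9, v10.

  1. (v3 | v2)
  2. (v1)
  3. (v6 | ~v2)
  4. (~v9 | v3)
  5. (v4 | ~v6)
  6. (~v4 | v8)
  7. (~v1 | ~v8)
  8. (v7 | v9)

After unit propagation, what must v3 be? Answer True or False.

True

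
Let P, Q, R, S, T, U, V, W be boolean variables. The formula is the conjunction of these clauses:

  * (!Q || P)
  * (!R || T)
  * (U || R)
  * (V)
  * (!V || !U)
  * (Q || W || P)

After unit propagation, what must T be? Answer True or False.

True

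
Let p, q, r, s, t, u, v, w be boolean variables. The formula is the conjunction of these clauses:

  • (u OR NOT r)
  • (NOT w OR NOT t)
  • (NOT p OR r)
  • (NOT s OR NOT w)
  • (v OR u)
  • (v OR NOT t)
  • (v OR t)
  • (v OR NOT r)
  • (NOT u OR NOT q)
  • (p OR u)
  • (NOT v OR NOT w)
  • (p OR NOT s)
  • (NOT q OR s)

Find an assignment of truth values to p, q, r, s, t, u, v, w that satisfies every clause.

Pure literal: q appears only negated; assign q = False.
w occurs only negated in the remaining clauses — set w = False.
Try p = True.
  then r is forced to True.
  then u is forced to True.
  then v is forced to True.
s, t are now unconstrained; take s = True, t = False.

p = True, q = False, r = True, s = True, t = False, u = True, v = True, w = False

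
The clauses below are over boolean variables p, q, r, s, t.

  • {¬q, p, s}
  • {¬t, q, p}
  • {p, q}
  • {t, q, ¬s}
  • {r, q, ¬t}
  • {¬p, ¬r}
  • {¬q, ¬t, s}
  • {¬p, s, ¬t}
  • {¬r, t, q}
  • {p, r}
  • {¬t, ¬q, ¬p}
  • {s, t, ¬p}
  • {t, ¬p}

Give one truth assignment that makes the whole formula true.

p=F, q=T, r=T, s=T, t=T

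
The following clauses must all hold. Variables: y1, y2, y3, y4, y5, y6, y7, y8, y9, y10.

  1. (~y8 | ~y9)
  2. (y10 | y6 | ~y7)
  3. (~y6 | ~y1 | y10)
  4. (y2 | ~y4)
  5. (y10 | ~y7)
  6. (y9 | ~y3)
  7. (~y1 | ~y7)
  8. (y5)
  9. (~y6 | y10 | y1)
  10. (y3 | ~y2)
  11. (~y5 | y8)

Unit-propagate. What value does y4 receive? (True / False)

False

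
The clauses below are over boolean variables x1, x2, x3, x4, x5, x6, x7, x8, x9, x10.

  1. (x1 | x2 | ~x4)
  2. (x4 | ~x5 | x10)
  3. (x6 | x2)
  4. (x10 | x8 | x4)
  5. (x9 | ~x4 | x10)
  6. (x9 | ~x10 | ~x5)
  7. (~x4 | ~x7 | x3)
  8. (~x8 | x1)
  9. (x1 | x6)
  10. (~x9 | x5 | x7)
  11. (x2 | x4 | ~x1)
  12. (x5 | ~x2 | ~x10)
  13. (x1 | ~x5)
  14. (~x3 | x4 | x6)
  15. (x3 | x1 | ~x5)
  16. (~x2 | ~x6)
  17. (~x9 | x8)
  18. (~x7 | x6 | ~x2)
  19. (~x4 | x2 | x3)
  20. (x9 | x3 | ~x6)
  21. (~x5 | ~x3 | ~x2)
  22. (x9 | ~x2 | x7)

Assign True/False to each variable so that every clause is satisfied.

Set x1 = True and propagate.
Try x2 = True.
  then x6 is forced to False.
  then x7 is forced to False.
  then x9 is forced to True.
  then x5 is forced to True.
  then x8 is forced to True.
  then x3 is forced to False.
For the remaining variables, x4 = True, x10 = True works.

x1 = 1  x2 = 1  x3 = 0  x4 = 1  x5 = 1  x6 = 0  x7 = 0  x8 = 1  x9 = 1  x10 = 1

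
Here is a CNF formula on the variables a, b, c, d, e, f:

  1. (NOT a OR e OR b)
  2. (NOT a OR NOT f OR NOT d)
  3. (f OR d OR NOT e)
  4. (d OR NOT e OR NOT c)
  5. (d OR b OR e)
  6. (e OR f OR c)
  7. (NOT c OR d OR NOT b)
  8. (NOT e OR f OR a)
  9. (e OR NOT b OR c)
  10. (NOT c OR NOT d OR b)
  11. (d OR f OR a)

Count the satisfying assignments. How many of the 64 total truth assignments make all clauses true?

14

Split on d, then e.
  d=T, e=T: 6 of the 16 assignments to (a,b,c,f) work.
  d=T, e=F: remaining (a,b,c,f) ∈ {(F,F,F,T); (F,T,T,F); (F,T,T,T); (T,T,T,F)} — 4.
  d=F, e=T: remaining (a,b,c,f) ∈ {(F,F,F,T); (F,T,F,T); (T,F,F,T); (T,T,F,T)} — 4.
  d=F, e=F: a clause becomes empty — 0.
Total: 6 + 4 + 4 + 0 = 14.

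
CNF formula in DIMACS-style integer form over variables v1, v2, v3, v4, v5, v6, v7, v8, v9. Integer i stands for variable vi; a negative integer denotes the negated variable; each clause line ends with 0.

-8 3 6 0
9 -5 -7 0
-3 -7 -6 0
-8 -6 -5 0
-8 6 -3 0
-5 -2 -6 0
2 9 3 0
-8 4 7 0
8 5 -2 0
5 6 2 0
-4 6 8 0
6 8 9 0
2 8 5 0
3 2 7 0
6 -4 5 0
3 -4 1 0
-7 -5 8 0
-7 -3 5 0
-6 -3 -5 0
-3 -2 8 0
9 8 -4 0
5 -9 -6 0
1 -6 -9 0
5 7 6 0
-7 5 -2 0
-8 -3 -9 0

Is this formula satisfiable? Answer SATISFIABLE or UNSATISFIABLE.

Branch on v1: take v1 = False.
Try v2 = False.
For the remaining variables, v3 = True, v4 = True, v5 = False, v6 = True, v7 = False, v8 = True, v9 = False works.
Every clause has at least one true literal under this assignment.
So v1 = F, v2 = F, v3 = T, v4 = T, v5 = F, v6 = T, v7 = F, v8 = T, v9 = F is a satisfying assignment.

SATISFIABLE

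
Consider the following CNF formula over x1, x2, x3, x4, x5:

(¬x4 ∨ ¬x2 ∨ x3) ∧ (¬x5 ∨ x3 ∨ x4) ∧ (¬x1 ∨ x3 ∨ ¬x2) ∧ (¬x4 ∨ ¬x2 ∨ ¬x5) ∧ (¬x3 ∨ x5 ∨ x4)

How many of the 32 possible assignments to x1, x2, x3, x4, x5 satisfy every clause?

17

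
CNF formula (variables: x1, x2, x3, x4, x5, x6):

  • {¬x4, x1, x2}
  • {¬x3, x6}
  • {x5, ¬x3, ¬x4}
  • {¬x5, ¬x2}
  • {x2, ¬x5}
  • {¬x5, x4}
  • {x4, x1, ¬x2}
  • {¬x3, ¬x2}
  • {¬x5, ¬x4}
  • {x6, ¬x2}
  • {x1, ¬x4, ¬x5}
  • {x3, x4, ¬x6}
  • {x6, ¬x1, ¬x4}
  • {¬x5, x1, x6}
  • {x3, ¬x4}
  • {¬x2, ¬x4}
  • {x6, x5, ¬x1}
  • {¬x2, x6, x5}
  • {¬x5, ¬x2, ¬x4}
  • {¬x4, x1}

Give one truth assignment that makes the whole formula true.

Try x1 = False.
  then x4 is forced to False.
  then x5 is forced to False.
  then x2 is forced to False.
Try x3 = True.
  then x6 is forced to True.

x1 = False, x2 = False, x3 = True, x4 = False, x5 = False, x6 = True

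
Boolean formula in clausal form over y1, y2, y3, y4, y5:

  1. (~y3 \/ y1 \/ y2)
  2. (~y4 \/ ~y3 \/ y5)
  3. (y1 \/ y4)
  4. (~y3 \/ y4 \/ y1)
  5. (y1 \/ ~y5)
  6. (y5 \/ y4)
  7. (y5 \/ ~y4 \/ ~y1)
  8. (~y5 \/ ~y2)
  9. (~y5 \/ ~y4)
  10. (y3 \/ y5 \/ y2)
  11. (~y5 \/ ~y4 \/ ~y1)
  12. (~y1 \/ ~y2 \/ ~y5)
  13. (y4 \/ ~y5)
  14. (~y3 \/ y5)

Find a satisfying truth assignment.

y1=0, y2=1, y3=0, y4=1, y5=0

Check each clause:
  1. (y2 \/ ~y3 \/ y1) — y2 is true.
  2. (y5 \/ ~y3 \/ ~y4) — ~y3 is true.
  3. (y4 \/ y1) — y4 is true.
  4. (~y3 \/ y4 \/ y1) — y4 is true.
  5. (~y5 \/ y1) — ~y5 is true.
  6. (y5 \/ y4) — y4 is true.
  7. (~y1 \/ ~y4 \/ y5) — ~y1 is true.
  8. (~y5 \/ ~y2) — ~y5 is true.
  9. (~y5 \/ ~y4) — ~y5 is true.
  10. (y2 \/ y3 \/ y5) — y2 is true.
  11. (~y5 \/ ~y1 \/ ~y4) — ~y5 is true.
  12. (~y2 \/ ~y5 \/ ~y1) — ~y5 is true.
  13. (~y5 \/ y4) — ~y5 is true.
  14. (y5 \/ ~y3) — ~y3 is true.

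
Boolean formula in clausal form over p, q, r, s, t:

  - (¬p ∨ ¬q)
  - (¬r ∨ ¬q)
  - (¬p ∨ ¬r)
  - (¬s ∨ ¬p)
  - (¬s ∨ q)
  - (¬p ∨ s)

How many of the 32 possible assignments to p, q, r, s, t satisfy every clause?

8

The models are:
  p=0 q=0 r=0 s=0 t=0
  p=0 q=0 r=0 s=0 t=1
  p=0 q=0 r=1 s=0 t=0
  p=0 q=0 r=1 s=0 t=1
  p=0 q=1 r=0 s=0 t=0
  p=0 q=1 r=0 s=0 t=1
  p=0 q=1 r=0 s=1 t=0
  p=0 q=1 r=0 s=1 t=1
That's 8 in total.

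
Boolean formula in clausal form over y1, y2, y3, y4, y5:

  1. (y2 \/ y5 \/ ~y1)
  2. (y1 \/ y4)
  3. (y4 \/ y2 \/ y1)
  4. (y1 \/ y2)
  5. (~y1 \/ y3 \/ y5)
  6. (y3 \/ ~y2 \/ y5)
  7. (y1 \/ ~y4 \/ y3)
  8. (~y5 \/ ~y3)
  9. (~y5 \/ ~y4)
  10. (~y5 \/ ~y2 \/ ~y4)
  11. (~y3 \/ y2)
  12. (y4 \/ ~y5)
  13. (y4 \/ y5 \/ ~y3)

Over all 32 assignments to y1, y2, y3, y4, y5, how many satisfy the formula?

Satisfying assignments:
  y1=0 y2=1 y3=1 y4=1 y5=0
  y1=1 y2=1 y3=1 y4=1 y5=0
That's 2 in total.

2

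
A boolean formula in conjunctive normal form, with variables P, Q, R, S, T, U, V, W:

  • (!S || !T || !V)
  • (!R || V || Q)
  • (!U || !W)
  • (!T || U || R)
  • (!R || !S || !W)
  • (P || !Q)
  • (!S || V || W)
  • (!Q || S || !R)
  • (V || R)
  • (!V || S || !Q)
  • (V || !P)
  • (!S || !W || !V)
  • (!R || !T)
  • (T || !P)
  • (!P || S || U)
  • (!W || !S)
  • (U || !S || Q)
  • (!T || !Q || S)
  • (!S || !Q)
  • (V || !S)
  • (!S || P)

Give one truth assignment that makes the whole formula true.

Branch on P: take P = False.
  then Q is forced to False.
  then S is forced to False.
Branch on R: take R = False.
  then V is forced to True.
The remaining clauses are satisfied by T = False, U = False, W = True.
Every clause has at least one true literal under this assignment.

P=F  Q=F  R=F  S=F  T=F  U=F  V=T  W=T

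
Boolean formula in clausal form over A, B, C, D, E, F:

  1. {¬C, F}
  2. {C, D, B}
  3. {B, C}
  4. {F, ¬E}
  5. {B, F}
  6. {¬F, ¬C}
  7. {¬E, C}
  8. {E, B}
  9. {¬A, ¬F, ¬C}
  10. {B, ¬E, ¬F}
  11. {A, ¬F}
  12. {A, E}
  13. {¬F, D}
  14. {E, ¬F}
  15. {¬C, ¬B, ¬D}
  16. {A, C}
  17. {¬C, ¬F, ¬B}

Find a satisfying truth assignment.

A=True, B=True, C=False, D=True, E=False, F=False

Branch on A: take A = True.
For the remaining variables, B = True, C = False, D = True, E = False, F = False works.
Every clause has at least one true literal under this assignment.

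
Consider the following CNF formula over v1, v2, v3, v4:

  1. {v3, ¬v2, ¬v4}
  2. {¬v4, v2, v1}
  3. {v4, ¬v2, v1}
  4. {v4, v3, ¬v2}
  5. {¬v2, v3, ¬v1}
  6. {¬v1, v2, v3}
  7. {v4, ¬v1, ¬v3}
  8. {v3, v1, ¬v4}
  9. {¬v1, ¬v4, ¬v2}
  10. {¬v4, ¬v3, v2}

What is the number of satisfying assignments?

3

The models are:
  v1=F v2=F v3=F v4=F
  v1=F v2=F v3=T v4=F
  v1=F v2=T v3=T v4=T
That's 3 in total.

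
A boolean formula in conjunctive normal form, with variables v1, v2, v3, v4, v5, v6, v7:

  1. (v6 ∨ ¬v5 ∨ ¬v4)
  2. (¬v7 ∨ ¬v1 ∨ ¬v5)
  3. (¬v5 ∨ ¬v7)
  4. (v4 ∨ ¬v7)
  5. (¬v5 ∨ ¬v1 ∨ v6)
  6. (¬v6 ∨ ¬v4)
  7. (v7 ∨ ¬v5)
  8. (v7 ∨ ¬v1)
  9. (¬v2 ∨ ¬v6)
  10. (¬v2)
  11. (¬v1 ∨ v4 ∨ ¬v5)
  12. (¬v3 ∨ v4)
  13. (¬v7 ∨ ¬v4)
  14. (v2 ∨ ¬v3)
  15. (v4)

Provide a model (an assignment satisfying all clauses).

Unit propagation: (¬v2) forces v2 = False.
(¬v3) is a unit clause, so v3 = False.
(v4) is a unit clause, so v4 = True.
The clause (¬v6) is unit: v6 must be False.
The clause (¬v5) is unit: v5 must be False.
(¬v7) is a unit clause, so v7 = False.
The clause (¬v1) is unit: v1 must be False.

v1 = False, v2 = False, v3 = False, v4 = True, v5 = False, v6 = False, v7 = False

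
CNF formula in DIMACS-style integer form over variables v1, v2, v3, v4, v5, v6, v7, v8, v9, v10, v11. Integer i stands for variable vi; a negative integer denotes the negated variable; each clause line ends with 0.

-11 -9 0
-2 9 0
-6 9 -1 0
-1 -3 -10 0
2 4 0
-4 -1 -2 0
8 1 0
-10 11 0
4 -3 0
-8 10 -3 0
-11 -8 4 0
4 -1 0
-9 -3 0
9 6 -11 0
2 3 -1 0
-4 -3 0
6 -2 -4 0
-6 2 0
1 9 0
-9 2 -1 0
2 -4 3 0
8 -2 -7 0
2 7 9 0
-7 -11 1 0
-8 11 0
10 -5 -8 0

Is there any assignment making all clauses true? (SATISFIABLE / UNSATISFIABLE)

UNSATISFIABLE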